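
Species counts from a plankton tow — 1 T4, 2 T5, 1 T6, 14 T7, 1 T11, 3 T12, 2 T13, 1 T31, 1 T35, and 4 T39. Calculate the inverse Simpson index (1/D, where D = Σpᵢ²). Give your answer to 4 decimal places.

Total N = 1+2+1+14+1+3+2+1+1+4 = 30, so the proportions are 0.03333333, 0.06666667, 0.03333333, 0.46666667, 0.03333333, 0.1, 0.06666667, 0.03333333, 0.03333333, 0.13333333 (working shown to 8 dp, full precision carried).
D = 0.03333333² + 0.06666667² + 0.03333333² + 0.46666667² + 0.03333333² + 0.1² + 0.06666667² + 0.03333333² + 0.03333333² + 0.13333333² = 0.00111111 + 0.00444444 + 0.00111111 + 0.21777778 + 0.00111111 + 0.01000000 + 0.00444444 + 0.00111111 + 0.00111111 + 0.01777778 = 0.26000000.
So 1/D = 3.846154, i.e. 3.8462 to 4 decimal places.

3.8462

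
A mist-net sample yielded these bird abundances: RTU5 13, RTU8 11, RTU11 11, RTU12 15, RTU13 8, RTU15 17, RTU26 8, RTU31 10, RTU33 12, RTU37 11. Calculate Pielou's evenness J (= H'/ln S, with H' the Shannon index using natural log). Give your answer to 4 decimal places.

0.9885

Total N = 13+11+11+15+8+17+8+10+12+11 = 116, so the proportions are 0.112069, 0.094828, 0.094828, 0.12931, 0.068966, 0.146552, 0.068966, 0.086207, 0.103448, 0.094828 (working shown to 6 dp, full precision carried).
H' = −Σ pᵢ ln pᵢ = −((-0.245279) + (-0.223385) + (-0.223385) + (-0.264509) + (-0.184424) + (-0.281435) + (-0.184424) + (-0.211294) + (-0.234691) + (-0.223385)) = 2.276210.
With S = 10 species, ln S = 2.302585, so J = 2.276210/2.302585 = 0.988546, i.e. 0.9885 to 4 decimal places.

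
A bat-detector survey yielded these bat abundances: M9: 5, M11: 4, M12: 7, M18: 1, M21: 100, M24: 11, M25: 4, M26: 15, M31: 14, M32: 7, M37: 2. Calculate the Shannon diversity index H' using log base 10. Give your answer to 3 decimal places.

0.666

Total N = 5+4+7+1+100+11+4+15+14+7+2 = 170, so the proportions are 0.02941, 0.02353, 0.04118, 0.00588, 0.58824, 0.06471, 0.02353, 0.08824, 0.08235, 0.04118, 0.01176 (working shown to 5 dp, full precision carried).
Each pᵢ log₁₀ pᵢ term: 0.02941×(-1.53148)=-0.04504, 0.02353×(-1.62839)=-0.03832, 0.04118×(-1.38535)=-0.05704, 0.00588×(-2.23045)=-0.01312, 0.58824×(-0.23045)=-0.13556, 0.06471×(-1.18906)=-0.07694, 0.02353×(-1.62839)=-0.03832, 0.08824×(-1.05436)=-0.09303, 0.08235×(-1.08432)=-0.08930, 0.04118×(-1.38535)=-0.05704, 0.01176×(-1.92942)=-0.02270.
Sum = -0.66641, so H' = 0.666.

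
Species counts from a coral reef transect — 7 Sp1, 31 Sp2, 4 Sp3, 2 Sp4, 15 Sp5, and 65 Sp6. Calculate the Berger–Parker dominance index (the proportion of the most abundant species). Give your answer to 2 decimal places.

Total N = 7+31+4+2+15+65 = 124, so the proportions are 0.0565, 0.25, 0.0323, 0.0161, 0.121, 0.5242 (working shown to 4 dp, full precision carried).
The largest proportion is 0.5242, i.e. d = 0.52 to 2 decimal places.

0.52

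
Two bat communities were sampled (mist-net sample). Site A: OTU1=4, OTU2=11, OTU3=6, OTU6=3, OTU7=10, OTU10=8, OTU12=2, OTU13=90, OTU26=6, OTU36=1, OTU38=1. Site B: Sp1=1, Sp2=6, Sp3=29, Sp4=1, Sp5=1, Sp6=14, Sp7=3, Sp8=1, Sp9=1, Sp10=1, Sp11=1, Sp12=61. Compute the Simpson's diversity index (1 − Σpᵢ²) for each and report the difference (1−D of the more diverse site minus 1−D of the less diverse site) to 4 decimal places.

0.0869

Site A: N=142, proportions 0.028169, 0.077465, 0.042254, 0.021127, 0.070423, 0.056338, 0.014085, 0.633803, 0.042254, 0.007042, 0.007042, giving 1−D = 0.579052 (working shown to 6 dp, full precision carried).
Site B: N=120, proportions 0.008333, 0.05, 0.241667, 0.008333, 0.008333, 0.116667, 0.025, 0.008333, 0.008333, 0.008333, 0.008333, 0.508333, giving 1−D = 0.665972.
Difference = |0.579052 − 0.665972| = 0.086920, i.e. 0.0869 to 4 decimal places.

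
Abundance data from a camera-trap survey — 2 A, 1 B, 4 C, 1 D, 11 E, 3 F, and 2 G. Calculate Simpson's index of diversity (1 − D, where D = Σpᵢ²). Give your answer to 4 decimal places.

0.7292

Total N = 2+1+4+1+11+3+2 = 24, so the proportions are 0.083333, 0.041667, 0.166667, 0.041667, 0.458333, 0.125, 0.083333 (working shown to 6 dp, full precision carried).
D = 0.083333² + 0.041667² + 0.166667² + 0.041667² + 0.458333² + 0.125² + 0.083333² = 0.006944 + 0.001736 + 0.027778 + 0.001736 + 0.210069 + 0.015625 + 0.006944 = 0.270833.
So 1 − D = 0.729167, i.e. 0.7292 to 4 decimal places.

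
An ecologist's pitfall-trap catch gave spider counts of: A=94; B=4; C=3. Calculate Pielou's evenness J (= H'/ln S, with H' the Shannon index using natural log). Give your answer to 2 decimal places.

0.27

Total N = 94+4+3 = 101, so the proportions are 0.9307, 0.0396, 0.0297 (working shown to 4 dp, full precision carried).
H' = −Σ pᵢ ln pᵢ = −((-0.0668) + (-0.1279) + (-0.1045)) = 0.2992.
With S = 3 species, ln S = 1.0986, so J = 0.2992/1.0986 = 0.2723, i.e. 0.27 to 2 decimal places.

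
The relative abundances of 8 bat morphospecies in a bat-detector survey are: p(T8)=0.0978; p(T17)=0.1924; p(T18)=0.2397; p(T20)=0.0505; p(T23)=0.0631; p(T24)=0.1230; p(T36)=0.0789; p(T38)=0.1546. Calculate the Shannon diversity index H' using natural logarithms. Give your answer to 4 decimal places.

Each pᵢ ln pᵢ term (working shown to 6 dp, full precision carried): 0.0978×(-2.324831)=-0.227368, 0.1924×(-1.648179)=-0.317110, 0.2397×(-1.428367)=-0.342380, 0.0505×(-2.985782)=-0.150782, 0.0631×(-2.763035)=-0.174347, 0.123×(-2.095571)=-0.257755, 0.0789×(-2.539574)=-0.200372, 0.1546×(-1.866914)=-0.288625.
Sum = -1.958740, so H' = 1.9587.

1.9587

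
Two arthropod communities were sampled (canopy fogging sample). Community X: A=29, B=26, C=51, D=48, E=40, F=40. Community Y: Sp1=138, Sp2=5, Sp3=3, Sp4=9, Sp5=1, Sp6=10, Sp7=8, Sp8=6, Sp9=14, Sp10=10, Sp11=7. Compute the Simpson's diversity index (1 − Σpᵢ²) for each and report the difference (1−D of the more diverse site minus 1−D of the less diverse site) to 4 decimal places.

0.2669

Community X: N=234, proportions 0.123932, 0.111111, 0.217949, 0.205128, 0.17094, 0.17094, giving 1−D = 0.824275 (working shown to 6 dp, full precision carried).
Community Y: N=211, proportions 0.654028, 0.023697, 0.014218, 0.042654, 0.004739, 0.047393, 0.037915, 0.028436, 0.066351, 0.047393, 0.033175, giving 1−D = 0.557400.
Difference = |0.824275 − 0.557400| = 0.266875, i.e. 0.2669 to 4 decimal places.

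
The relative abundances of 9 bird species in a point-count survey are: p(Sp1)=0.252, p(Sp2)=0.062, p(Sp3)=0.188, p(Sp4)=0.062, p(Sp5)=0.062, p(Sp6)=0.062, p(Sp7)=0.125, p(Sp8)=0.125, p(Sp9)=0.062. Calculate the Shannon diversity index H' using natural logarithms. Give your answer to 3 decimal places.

2.043

Each pᵢ ln pᵢ term (working shown to 5 dp, full precision carried): 0.252×(-1.37833)=-0.34734, 0.062×(-2.78062)=-0.17240, 0.188×(-1.67131)=-0.31421, 0.062×(-2.78062)=-0.17240, 0.062×(-2.78062)=-0.17240, 0.062×(-2.78062)=-0.17240, 0.125×(-2.07944)=-0.25993, 0.125×(-2.07944)=-0.25993, 0.062×(-2.78062)=-0.17240.
Sum = -2.04340, so H' = 2.043.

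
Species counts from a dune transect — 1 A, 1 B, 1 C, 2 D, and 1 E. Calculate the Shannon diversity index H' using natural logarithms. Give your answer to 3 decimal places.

1.561

Total N = 1+1+1+2+1 = 6, so the proportions are 0.16667, 0.16667, 0.16667, 0.33333, 0.16667 (working shown to 5 dp, full precision carried).
Each pᵢ ln pᵢ term: 0.16667×(-1.79176)=-0.29863, 0.16667×(-1.79176)=-0.29863, 0.16667×(-1.79176)=-0.29863, 0.33333×(-1.09861)=-0.36620, 0.16667×(-1.79176)=-0.29863.
Sum = -1.56071, so H' = 1.561.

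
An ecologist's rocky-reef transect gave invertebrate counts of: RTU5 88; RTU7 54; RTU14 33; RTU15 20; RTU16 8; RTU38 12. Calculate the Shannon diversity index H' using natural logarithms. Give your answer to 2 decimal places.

Total N = 88+54+33+20+8+12 = 215, so the proportions are 0.4093, 0.2512, 0.1535, 0.093, 0.0372, 0.0558 (working shown to 4 dp, full precision carried).
Each pᵢ ln pᵢ term: 0.4093×(-0.8933)=-0.3656, 0.2512×(-1.3817)=-0.3470, 0.1535×(-1.8741)=-0.2877, 0.093×(-2.3749)=-0.2209, 0.0372×(-3.2912)=-0.1225, 0.0558×(-2.8857)=-0.1611.
Sum = -1.5048, so H' = 1.50.

1.50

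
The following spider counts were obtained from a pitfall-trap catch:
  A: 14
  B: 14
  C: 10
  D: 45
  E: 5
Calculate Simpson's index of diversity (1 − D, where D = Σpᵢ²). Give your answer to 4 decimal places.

Total N = 14+14+10+45+5 = 88, so the proportions are 0.159091, 0.159091, 0.113636, 0.511364, 0.056818 (working shown to 6 dp, full precision carried).
D = 0.159091² + 0.159091² + 0.113636² + 0.511364² + 0.056818² = 0.025310 + 0.025310 + 0.012913 + 0.261493 + 0.003228 = 0.328254.
So 1 − D = 0.671746, i.e. 0.6717 to 4 decimal places.

0.6717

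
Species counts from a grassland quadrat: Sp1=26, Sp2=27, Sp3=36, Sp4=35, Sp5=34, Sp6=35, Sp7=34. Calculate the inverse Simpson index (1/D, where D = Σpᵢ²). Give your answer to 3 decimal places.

Total N = 26+27+36+35+34+35+34 = 227, so the proportions are 0.1145374, 0.1189427, 0.1585903, 0.154185, 0.1497797, 0.154185, 0.1497797 (working shown to 7 dp, full precision carried).
D = 0.1145374² + 0.1189427² + 0.1585903² + 0.154185² + 0.1497797² + 0.154185² + 0.1497797² = 0.0131188 + 0.0141474 + 0.0251509 + 0.0237730 + 0.0224340 + 0.0237730 + 0.0224340 = 0.1448311.
So 1/D = 6.90460, i.e. 6.905 to 3 decimal places.

6.905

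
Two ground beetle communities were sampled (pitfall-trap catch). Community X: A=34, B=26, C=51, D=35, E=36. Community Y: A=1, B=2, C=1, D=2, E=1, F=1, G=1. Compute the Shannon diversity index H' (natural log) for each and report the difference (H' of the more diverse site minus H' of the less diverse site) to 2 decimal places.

Community X: N=182, proportions 0.1868, 0.1429, 0.2802, 0.1923, 0.1978, giving H' = 1.5855 (working shown to 4 dp, full precision carried).
Community Y: N=9, proportions 0.1111, 0.2222, 0.1111, 0.2222, 0.1111, 0.1111, 0.1111, giving H' = 1.8892.
Difference = |1.5855 − 1.8892| = 0.3037, i.e. 0.30 to 2 decimal places.

0.30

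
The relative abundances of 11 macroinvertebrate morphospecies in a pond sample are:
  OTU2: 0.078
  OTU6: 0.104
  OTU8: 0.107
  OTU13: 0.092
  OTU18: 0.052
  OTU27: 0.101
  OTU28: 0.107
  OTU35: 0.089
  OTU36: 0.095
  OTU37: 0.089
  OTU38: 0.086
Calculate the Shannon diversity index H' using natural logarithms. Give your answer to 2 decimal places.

Each pᵢ ln pᵢ term (working shown to 4 dp, full precision carried): 0.078×(-2.5510)=-0.1990, 0.104×(-2.2634)=-0.2354, 0.107×(-2.2349)=-0.2391, 0.092×(-2.3860)=-0.2195, 0.052×(-2.9565)=-0.1537, 0.101×(-2.2926)=-0.2316, 0.107×(-2.2349)=-0.2391, 0.089×(-2.4191)=-0.2153, 0.095×(-2.3539)=-0.2236, 0.089×(-2.4191)=-0.2153, 0.086×(-2.4534)=-0.2110.
Sum = -2.3827, so H' = 2.38.

2.38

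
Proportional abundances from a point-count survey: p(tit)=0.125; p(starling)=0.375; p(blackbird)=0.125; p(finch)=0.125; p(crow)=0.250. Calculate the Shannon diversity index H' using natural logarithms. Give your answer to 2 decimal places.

1.49

Each pᵢ ln pᵢ term (working shown to 4 dp, full precision carried): 0.125×(-2.0794)=-0.2599, 0.375×(-0.9808)=-0.3678, 0.125×(-2.0794)=-0.2599, 0.125×(-2.0794)=-0.2599, 0.25×(-1.3863)=-0.3466.
Sum = -1.4942, so H' = 1.49.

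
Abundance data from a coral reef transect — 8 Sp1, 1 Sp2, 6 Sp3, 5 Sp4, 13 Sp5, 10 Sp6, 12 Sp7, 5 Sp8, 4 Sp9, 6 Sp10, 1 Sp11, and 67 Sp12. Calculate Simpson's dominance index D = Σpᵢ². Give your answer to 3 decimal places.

Total N = 8+1+6+5+13+10+12+5+4+6+1+67 = 138, so the proportions are 0.05797, 0.00725, 0.04348, 0.03623, 0.0942, 0.07246, 0.08696, 0.03623, 0.02899, 0.04348, 0.00725, 0.48551 (working shown to 5 dp, full precision carried).
D = 0.05797² + 0.00725² + 0.04348² + 0.03623² + 0.0942² + 0.07246² + 0.08696² + 0.03623² + 0.02899² + 0.04348² + 0.00725² + 0.48551² = 0.00336 + 0.00005 + 0.00189 + 0.00131 + 0.00887 + 0.00525 + 0.00756 + 0.00131 + 0.00084 + 0.00189 + 0.00005 + 0.23572 = 0.26812.
To 3 decimal places, D = 0.268.

0.268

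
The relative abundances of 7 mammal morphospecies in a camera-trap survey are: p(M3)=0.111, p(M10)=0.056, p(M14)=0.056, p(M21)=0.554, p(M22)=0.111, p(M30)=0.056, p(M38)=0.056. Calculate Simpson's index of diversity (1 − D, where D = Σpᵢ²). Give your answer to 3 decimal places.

0.656

D = 0.111² + 0.056² + 0.056² + 0.554² + 0.111² + 0.056² + 0.056² = 0.01232 + 0.00314 + 0.00314 + 0.30692 + 0.01232 + 0.00314 + 0.00314 = 0.34410 (working shown to 5 dp, full precision carried).
So 1 − D = 0.65590, i.e. 0.656 to 3 decimal places.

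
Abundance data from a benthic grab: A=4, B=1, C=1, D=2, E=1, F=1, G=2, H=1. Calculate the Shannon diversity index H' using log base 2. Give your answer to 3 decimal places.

Total N = 4+1+1+2+1+1+2+1 = 13, so the proportions are 0.30769, 0.07692, 0.07692, 0.15385, 0.07692, 0.07692, 0.15385, 0.07692 (working shown to 5 dp, full precision carried).
Each pᵢ log₂ pᵢ term: 0.30769×(-1.70044)=-0.52321, 0.07692×(-3.70044)=-0.28465, 0.07692×(-3.70044)=-0.28465, 0.15385×(-2.70044)=-0.41545, 0.07692×(-3.70044)=-0.28465, 0.07692×(-3.70044)=-0.28465, 0.15385×(-2.70044)=-0.41545, 0.07692×(-3.70044)=-0.28465.
Sum = -2.77736, so H' = 2.777.

2.777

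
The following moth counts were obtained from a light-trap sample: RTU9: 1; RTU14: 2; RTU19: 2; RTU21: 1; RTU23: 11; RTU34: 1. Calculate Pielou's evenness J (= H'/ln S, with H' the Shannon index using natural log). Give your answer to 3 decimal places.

0.709

Total N = 1+2+2+1+11+1 = 18, so the proportions are 0.05556, 0.11111, 0.11111, 0.05556, 0.61111, 0.05556 (working shown to 5 dp, full precision carried).
H' = −Σ pᵢ ln pᵢ = −((-0.16058) + (-0.24414) + (-0.24414) + (-0.16058) + (-0.30096) + (-0.16058)) = 1.27096.
With S = 6 species, ln S = 1.79176, so J = 1.27096/1.79176 = 0.70934, i.e. 0.709 to 3 decimal places.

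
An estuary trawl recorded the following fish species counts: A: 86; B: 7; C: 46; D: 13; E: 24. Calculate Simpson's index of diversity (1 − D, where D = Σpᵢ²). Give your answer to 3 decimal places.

Total N = 86+7+46+13+24 = 176, so the proportions are 0.48864, 0.03977, 0.26136, 0.07386, 0.13636 (working shown to 5 dp, full precision carried).
D = 0.48864² + 0.03977² + 0.26136² + 0.07386² + 0.13636² = 0.23877 + 0.00158 + 0.06831 + 0.00546 + 0.01860 = 0.33271.
So 1 − D = 0.66729, i.e. 0.667 to 3 decimal places.

0.667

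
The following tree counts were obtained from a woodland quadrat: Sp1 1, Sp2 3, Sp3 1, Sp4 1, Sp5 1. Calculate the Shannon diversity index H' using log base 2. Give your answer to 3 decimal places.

2.128

Total N = 1+3+1+1+1 = 7, so the proportions are 0.14286, 0.42857, 0.14286, 0.14286, 0.14286 (working shown to 5 dp, full precision carried).
Each pᵢ log₂ pᵢ term: 0.14286×(-2.80735)=-0.40105, 0.42857×(-1.22239)=-0.52388, 0.14286×(-2.80735)=-0.40105, 0.14286×(-2.80735)=-0.40105, 0.14286×(-2.80735)=-0.40105.
Sum = -2.12809, so H' = 2.128.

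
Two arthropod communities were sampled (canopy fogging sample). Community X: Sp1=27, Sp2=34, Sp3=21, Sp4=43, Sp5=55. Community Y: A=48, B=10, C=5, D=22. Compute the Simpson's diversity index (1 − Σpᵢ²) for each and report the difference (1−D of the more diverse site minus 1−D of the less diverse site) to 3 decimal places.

0.181

Community X: N=180, proportions 0.15, 0.18889, 0.11667, 0.23889, 0.30556, giving 1−D = 0.77778 (working shown to 5 dp, full precision carried).
Community Y: N=85, proportions 0.56471, 0.11765, 0.05882, 0.25882, giving 1−D = 0.59682.
Difference = |0.77778 − 0.59682| = 0.18096, i.e. 0.181 to 3 decimal places.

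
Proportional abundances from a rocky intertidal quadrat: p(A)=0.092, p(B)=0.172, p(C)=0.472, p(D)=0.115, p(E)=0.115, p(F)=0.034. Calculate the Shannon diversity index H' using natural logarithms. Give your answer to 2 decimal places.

Each pᵢ ln pᵢ term (working shown to 4 dp, full precision carried): 0.092×(-2.3860)=-0.2195, 0.172×(-1.7603)=-0.3028, 0.472×(-0.7508)=-0.3544, 0.115×(-2.1628)=-0.2487, 0.115×(-2.1628)=-0.2487, 0.034×(-3.3814)=-0.1150.
Sum = -1.4891, so H' = 1.49.

1.49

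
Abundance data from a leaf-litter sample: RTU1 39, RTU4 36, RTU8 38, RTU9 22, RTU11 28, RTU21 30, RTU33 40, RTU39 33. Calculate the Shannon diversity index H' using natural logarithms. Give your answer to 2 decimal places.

Total N = 39+36+38+22+28+30+40+33 = 266, so the proportions are 0.1466, 0.1353, 0.1429, 0.0827, 0.1053, 0.1128, 0.1504, 0.1241 (working shown to 4 dp, full precision carried).
Each pᵢ ln pᵢ term: 0.1466×(-1.9199)=-0.2815, 0.1353×(-2.0000)=-0.2707, 0.1429×(-1.9459)=-0.2780, 0.0827×(-2.4925)=-0.2061, 0.1053×(-2.2513)=-0.2370, 0.1128×(-2.1823)=-0.2461, 0.1504×(-1.8946)=-0.2849, 0.1241×(-2.0870)=-0.2589.
Sum = -2.0632, so H' = 2.06.

2.06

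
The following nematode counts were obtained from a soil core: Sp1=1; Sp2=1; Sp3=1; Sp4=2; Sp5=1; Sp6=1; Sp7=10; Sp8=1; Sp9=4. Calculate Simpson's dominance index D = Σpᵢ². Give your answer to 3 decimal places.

Total N = 1+1+1+2+1+1+10+1+4 = 22, so the proportions are 0.04545, 0.04545, 0.04545, 0.09091, 0.04545, 0.04545, 0.45455, 0.04545, 0.18182 (working shown to 5 dp, full precision carried).
D = 0.04545² + 0.04545² + 0.04545² + 0.09091² + 0.04545² + 0.04545² + 0.45455² + 0.04545² + 0.18182² = 0.00207 + 0.00207 + 0.00207 + 0.00826 + 0.00207 + 0.00207 + 0.20661 + 0.00207 + 0.03306 = 0.26033.
To 3 decimal places, D = 0.260.

0.260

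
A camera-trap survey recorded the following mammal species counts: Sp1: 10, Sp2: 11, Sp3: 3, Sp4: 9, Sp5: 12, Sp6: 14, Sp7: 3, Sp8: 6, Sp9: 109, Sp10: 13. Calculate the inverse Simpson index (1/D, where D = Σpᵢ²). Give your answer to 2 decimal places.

2.83

Total N = 10+11+3+9+12+14+3+6+109+13 = 190, so the proportions are 0.05263, 0.05789, 0.01579, 0.04737, 0.06316, 0.07368, 0.01579, 0.03158, 0.57368, 0.06842 (working shown to 5 dp, full precision carried).
D = 0.05263² + 0.05789² + 0.01579² + 0.04737² + 0.06316² + 0.07368² + 0.01579² + 0.03158² + 0.57368² + 0.06842² = 0.00277 + 0.00335 + 0.00025 + 0.00224 + 0.00399 + 0.00543 + 0.00025 + 0.00100 + 0.32911 + 0.00468 = 0.35307.
So 1/D = 2.8323, i.e. 2.83 to 2 decimal places.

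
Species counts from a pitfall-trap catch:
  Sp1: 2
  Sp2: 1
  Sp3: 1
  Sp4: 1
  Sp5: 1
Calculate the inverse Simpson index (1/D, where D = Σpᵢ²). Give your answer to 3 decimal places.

Total N = 2+1+1+1+1 = 6, so the proportions are 0.3333333, 0.1666667, 0.1666667, 0.1666667, 0.1666667 (working shown to 7 dp, full precision carried).
D = 0.3333333² + 0.1666667² + 0.1666667² + 0.1666667² + 0.1666667² = 0.1111111 + 0.0277778 + 0.0277778 + 0.0277778 + 0.0277778 = 0.2222222.
So 1/D = 4.50000, i.e. 4.500 to 3 decimal places.

4.500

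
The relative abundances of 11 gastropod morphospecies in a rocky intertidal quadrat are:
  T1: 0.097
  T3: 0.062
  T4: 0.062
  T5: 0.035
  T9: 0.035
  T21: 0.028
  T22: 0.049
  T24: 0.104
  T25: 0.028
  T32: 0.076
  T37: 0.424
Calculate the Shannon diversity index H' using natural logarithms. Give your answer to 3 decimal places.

Each pᵢ ln pᵢ term (working shown to 5 dp, full precision carried): 0.097×(-2.33304)=-0.22631, 0.062×(-2.78062)=-0.17240, 0.062×(-2.78062)=-0.17240, 0.035×(-3.35241)=-0.11733, 0.035×(-3.35241)=-0.11733, 0.028×(-3.57555)=-0.10012, 0.049×(-3.01593)=-0.14778, 0.104×(-2.26336)=-0.23539, 0.028×(-3.57555)=-0.10012, 0.076×(-2.57702)=-0.19585, 0.424×(-0.85802)=-0.36380.
Sum = -1.94883, so H' = 1.949.

1.949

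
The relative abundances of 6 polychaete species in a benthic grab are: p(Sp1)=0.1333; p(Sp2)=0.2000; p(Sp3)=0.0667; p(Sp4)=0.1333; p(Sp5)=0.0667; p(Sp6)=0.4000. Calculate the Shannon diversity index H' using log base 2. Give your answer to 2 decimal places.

2.29

Each pᵢ log₂ pᵢ term (working shown to 4 dp, full precision carried): 0.1333×(-2.9073)=-0.3875, 0.2×(-2.3219)=-0.4644, 0.0667×(-3.9062)=-0.2605, 0.1333×(-2.9073)=-0.3875, 0.0667×(-3.9062)=-0.2605, 0.4×(-1.3219)=-0.5288.
Sum = -2.2893, so H' = 2.29.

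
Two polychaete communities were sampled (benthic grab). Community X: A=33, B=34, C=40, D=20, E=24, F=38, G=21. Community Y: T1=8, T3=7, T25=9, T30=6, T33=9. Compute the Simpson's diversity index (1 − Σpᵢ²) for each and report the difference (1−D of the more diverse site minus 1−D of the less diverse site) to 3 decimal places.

0.052

Community X: N=210, proportions 0.15714, 0.1619, 0.19048, 0.09524, 0.11429, 0.18095, 0.1, giving 1−D = 0.84794 (working shown to 5 dp, full precision carried).
Community Y: N=39, proportions 0.20513, 0.17949, 0.23077, 0.15385, 0.23077, giving 1−D = 0.79553.
Difference = |0.84794 − 0.79553| = 0.05241, i.e. 0.052 to 3 decimal places.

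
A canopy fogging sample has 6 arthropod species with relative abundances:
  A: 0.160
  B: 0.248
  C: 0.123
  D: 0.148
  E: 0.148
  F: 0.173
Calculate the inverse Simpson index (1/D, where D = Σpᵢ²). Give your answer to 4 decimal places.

5.6828

D = 0.16² + 0.248² + 0.123² + 0.148² + 0.148² + 0.173² = 0.02560000 + 0.06150400 + 0.01512900 + 0.02190400 + 0.02190400 + 0.02992900 = 0.17597000 (working shown to 8 dp, full precision carried).
So 1/D = 5.682787, i.e. 5.6828 to 4 decimal places.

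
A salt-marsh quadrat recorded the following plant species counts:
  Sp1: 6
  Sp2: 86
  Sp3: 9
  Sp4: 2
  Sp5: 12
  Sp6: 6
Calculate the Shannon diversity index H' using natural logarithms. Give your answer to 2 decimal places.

Total N = 6+86+9+2+12+6 = 121, so the proportions are 0.0496, 0.7107, 0.0744, 0.0165, 0.0992, 0.0496 (working shown to 4 dp, full precision carried).
Each pᵢ ln pᵢ term: 0.0496×(-3.0040)=-0.1490, 0.7107×(-0.3414)=-0.2427, 0.0744×(-2.5986)=-0.1933, 0.0165×(-4.1026)=-0.0678, 0.0992×(-2.3109)=-0.2292, 0.0496×(-3.0040)=-0.1490.
Sum = -1.0309, so H' = 1.03.

1.03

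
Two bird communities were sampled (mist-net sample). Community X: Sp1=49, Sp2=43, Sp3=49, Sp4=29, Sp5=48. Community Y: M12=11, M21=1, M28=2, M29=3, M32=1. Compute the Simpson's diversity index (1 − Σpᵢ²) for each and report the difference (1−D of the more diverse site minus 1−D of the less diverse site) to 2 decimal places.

Community X: N=218, proportions 0.224771, 0.197248, 0.224771, 0.133028, 0.220183, giving 1−D = 0.793873 (working shown to 6 dp, full precision carried).
Community Y: N=18, proportions 0.611111, 0.055556, 0.111111, 0.166667, 0.055556, giving 1−D = 0.580247.
Difference = |0.793873 − 0.580247| = 0.213626, i.e. 0.21 to 2 decimal places.

0.21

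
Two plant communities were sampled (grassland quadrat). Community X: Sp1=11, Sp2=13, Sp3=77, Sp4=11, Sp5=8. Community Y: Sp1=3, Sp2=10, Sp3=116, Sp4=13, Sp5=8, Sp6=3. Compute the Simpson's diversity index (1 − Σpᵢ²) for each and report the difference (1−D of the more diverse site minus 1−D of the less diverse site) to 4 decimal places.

0.1451

Community X: N=120, proportions 0.091667, 0.108333, 0.641667, 0.091667, 0.066667, giving 1−D = 0.555278 (working shown to 6 dp, full precision carried).
Community Y: N=153, proportions 0.019608, 0.065359, 0.75817, 0.084967, 0.052288, 0.019608, giving 1−D = 0.410184.
Difference = |0.555278 − 0.410184| = 0.145094, i.e. 0.1451 to 4 decimal places.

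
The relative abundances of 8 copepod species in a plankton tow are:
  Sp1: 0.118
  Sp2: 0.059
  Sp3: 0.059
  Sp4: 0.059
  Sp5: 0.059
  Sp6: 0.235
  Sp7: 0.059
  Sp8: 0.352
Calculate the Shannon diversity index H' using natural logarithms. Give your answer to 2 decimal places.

1.79

Each pᵢ ln pᵢ term (working shown to 5 dp, full precision carried): 0.118×(-2.13707)=-0.25217, 0.059×(-2.83022)=-0.16698, 0.059×(-2.83022)=-0.16698, 0.059×(-2.83022)=-0.16698, 0.059×(-2.83022)=-0.16698, 0.235×(-1.44817)=-0.34032, 0.059×(-2.83022)=-0.16698, 0.352×(-1.04412)=-0.36753.
Sum = -1.79494, so H' = 1.79.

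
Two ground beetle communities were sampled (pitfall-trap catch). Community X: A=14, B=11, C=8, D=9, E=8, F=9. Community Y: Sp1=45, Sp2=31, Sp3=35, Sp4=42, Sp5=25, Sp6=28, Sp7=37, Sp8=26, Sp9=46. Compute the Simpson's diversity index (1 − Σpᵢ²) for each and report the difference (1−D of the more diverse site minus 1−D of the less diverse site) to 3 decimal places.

0.058

Community X: N=59, proportions 0.237288, 0.186441, 0.135593, 0.152542, 0.135593, 0.152542, giving 1−D = 0.825625 (working shown to 6 dp, full precision carried).
Community Y: N=315, proportions 0.142857, 0.098413, 0.111111, 0.133333, 0.079365, 0.088889, 0.11746, 0.08254, 0.146032, giving 1−D = 0.883648.
Difference = |0.825625 − 0.883648| = 0.058023, i.e. 0.058 to 3 decimal places.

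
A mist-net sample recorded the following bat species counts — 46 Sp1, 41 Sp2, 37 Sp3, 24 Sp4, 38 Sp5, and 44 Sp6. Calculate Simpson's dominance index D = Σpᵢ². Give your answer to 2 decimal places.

0.17

Total N = 46+41+37+24+38+44 = 230, so the proportions are 0.2, 0.1783, 0.1609, 0.1043, 0.1652, 0.1913 (working shown to 4 dp, full precision carried).
D = 0.2² + 0.1783² + 0.1609² + 0.1043² + 0.1652² + 0.1913² = 0.0400 + 0.0318 + 0.0259 + 0.0109 + 0.0273 + 0.0366 = 0.1724.
To 2 decimal places, D = 0.17.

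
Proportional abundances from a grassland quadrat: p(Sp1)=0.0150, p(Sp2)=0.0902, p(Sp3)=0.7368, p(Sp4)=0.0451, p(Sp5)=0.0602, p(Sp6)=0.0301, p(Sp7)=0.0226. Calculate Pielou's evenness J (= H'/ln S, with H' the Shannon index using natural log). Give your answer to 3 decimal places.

0.516

H' = −Σ pᵢ ln pᵢ = −((-0.0629956) + (-0.2169965) + (-0.2250473) + (-0.1397592) + (-0.1691670) + (-0.1054472) + (-0.0856496)) = 1.0050623 (working shown to 7 dp, full precision carried).
With S = 7 species, ln S = 1.9459101, so J = 1.0050623/1.9459101 = 0.5164999, i.e. 0.516 to 3 decimal places.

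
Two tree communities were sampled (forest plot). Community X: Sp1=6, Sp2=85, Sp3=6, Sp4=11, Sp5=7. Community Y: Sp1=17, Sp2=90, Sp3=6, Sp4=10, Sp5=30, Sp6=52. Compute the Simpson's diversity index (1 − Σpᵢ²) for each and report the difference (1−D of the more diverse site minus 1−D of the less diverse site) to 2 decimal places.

Community X: N=115, proportions 0.0522, 0.7391, 0.0522, 0.0957, 0.0609, giving 1−D = 0.4354 (working shown to 4 dp, full precision carried).
Community Y: N=205, proportions 0.0829, 0.439, 0.0293, 0.0488, 0.1463, 0.2537, giving 1−D = 0.7114.
Difference = |0.4354 − 0.7114| = 0.2760, i.e. 0.28 to 2 decimal places.

0.28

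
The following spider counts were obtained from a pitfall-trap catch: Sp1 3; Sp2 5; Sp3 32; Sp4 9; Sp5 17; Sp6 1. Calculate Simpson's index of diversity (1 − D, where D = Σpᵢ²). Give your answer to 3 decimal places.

0.682

Total N = 3+5+32+9+17+1 = 67, so the proportions are 0.04478, 0.07463, 0.47761, 0.13433, 0.25373, 0.01493 (working shown to 5 dp, full precision carried).
D = 0.04478² + 0.07463² + 0.47761² + 0.13433² + 0.25373² + 0.01493² = 0.00200 + 0.00557 + 0.22811 + 0.01804 + 0.06438 + 0.00022 = 0.31833.
So 1 − D = 0.68167, i.e. 0.682 to 3 decimal places.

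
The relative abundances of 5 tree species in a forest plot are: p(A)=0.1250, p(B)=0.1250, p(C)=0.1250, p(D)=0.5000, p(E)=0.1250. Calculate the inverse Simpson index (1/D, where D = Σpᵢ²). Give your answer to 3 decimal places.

3.200

D = 0.125² + 0.125² + 0.125² + 0.5² + 0.125² = 0.0156250 + 0.0156250 + 0.0156250 + 0.2500000 + 0.0156250 = 0.3125000 (working shown to 7 dp, full precision carried).
So 1/D = 3.20000, i.e. 3.200 to 3 decimal places.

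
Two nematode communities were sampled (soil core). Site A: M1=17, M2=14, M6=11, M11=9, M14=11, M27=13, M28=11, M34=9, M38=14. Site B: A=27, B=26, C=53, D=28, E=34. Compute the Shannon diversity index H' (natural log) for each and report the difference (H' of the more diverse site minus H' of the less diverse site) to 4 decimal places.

0.6083

Site A: N=109, proportions 0.155963, 0.12844, 0.100917, 0.082569, 0.100917, 0.119266, 0.100917, 0.082569, 0.12844, giving H' = 2.176823 (working shown to 6 dp, full precision carried).
Site B: N=168, proportions 0.160714, 0.154762, 0.315476, 0.166667, 0.202381, giving H' = 1.568478.
Difference = |2.176823 − 1.568478| = 0.608345, i.e. 0.6083 to 4 decimal places.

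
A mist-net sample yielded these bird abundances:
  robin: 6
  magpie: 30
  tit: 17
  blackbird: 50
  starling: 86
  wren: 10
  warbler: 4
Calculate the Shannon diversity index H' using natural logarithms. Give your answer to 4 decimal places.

Total N = 6+30+17+50+86+10+4 = 203, so the proportions are 0.029557, 0.147783, 0.083744, 0.246305, 0.423645, 0.049261, 0.019704 (working shown to 6 dp, full precision carried).
Each pᵢ ln pᵢ term: 0.029557×(-3.521447)=-0.104082, 0.147783×(-1.912009)=-0.282563, 0.083744×(-2.479993)=-0.207684, 0.246305×(-1.401183)=-0.345119, 0.423645×(-0.858859)=-0.363851, 0.049261×(-3.010621)=-0.148306, 0.019704×(-3.926912)=-0.077378.
Sum = -1.528984, so H' = 1.5290.

1.5290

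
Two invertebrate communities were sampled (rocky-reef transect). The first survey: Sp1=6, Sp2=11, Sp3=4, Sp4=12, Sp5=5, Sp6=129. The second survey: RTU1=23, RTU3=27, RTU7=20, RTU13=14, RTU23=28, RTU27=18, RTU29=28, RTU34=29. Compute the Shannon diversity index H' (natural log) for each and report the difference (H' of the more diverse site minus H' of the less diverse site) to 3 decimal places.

1.172

The first survey: N=167, proportions 0.03593, 0.06587, 0.02395, 0.07186, 0.02994, 0.77246, giving H' = 0.88174 (working shown to 5 dp, full precision carried).
The second survey: N=187, proportions 0.12299, 0.14439, 0.10695, 0.07487, 0.14973, 0.09626, 0.14973, 0.15508, giving H' = 2.05332.
Difference = |0.88174 − 2.05332| = 1.17158, i.e. 1.172 to 3 decimal places.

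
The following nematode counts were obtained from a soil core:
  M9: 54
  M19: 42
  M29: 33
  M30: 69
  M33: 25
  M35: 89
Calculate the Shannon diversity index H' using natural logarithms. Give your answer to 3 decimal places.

Total N = 54+42+33+69+25+89 = 312, so the proportions are 0.17308, 0.13462, 0.10577, 0.22115, 0.08013, 0.28526 (working shown to 5 dp, full precision carried).
Each pᵢ ln pᵢ term: 0.17308×(-1.75402)=-0.30358, 0.13462×(-2.00533)=-0.26995, 0.10577×(-2.24650)=-0.23761, 0.22115×(-1.50890)=-0.33370, 0.08013×(-2.52413)=-0.20225, 0.28526×(-1.25437)=-0.35782.
Sum = -1.70491, so H' = 1.705.

1.705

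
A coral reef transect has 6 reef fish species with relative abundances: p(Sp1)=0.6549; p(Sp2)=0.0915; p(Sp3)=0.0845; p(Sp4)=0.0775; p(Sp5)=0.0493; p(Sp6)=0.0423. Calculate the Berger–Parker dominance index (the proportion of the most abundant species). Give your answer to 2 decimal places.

The largest proportion is 0.6549, i.e. d = 0.65 to 2 decimal places.

0.65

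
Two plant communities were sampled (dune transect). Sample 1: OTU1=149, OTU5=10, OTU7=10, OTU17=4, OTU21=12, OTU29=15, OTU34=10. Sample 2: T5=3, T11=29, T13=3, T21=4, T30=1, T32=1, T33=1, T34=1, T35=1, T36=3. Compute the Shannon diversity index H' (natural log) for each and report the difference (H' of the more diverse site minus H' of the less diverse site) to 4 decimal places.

Sample 1: N=210, proportions 0.709524, 0.047619, 0.047619, 0.019048, 0.057143, 0.071429, 0.047619, giving H' = 1.105915 (working shown to 6 dp, full precision carried).
Sample 2: N=47, proportions 0.06383, 0.617021, 0.06383, 0.085106, 0.021277, 0.021277, 0.021277, 0.021277, 0.021277, 0.06383, giving H' = 1.444099.
Difference = |1.105915 − 1.444099| = 0.338184, i.e. 0.3382 to 4 decimal places.

0.3382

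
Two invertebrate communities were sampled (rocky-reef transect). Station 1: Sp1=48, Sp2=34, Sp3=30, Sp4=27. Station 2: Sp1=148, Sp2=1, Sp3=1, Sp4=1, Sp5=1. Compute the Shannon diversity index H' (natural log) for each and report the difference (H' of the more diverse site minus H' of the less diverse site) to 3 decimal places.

1.203

Station 1: N=139, proportions 0.34532, 0.2446, 0.21583, 0.19424, giving H' = 1.36082 (working shown to 5 dp, full precision carried).
Station 2: N=152, proportions 0.97368, 0.00658, 0.00658, 0.00658, 0.00658, giving H' = 0.15817.
Difference = |1.36082 − 0.15817| = 1.20265, i.e. 1.203 to 3 decimal places.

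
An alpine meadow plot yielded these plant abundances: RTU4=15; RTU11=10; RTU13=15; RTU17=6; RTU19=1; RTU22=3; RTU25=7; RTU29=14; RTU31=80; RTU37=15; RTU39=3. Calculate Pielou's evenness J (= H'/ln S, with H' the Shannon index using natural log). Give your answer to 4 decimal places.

Total N = 15+10+15+6+1+3+7+14+80+15+3 = 169, so the proportions are 0.088757, 0.059172, 0.088757, 0.035503, 0.005917, 0.017751, 0.04142, 0.08284, 0.473373, 0.088757, 0.017751 (working shown to 6 dp, full precision carried).
H' = −Σ pᵢ ln pᵢ = −((-0.214957) + (-0.167297) + (-0.214957) + (-0.118514) + (-0.030354) + (-0.071561) + (-0.131881) + (-0.206342) + (-0.354022) + (-0.214957) + (-0.071561)) = 1.796404.
With S = 11 species, ln S = 2.397895, so J = 1.796404/2.397895 = 0.749159, i.e. 0.7492 to 4 decimal places.

0.7492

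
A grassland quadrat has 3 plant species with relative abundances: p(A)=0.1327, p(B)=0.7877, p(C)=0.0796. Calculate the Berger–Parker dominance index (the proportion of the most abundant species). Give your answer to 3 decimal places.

The largest proportion is 0.7877, i.e. d = 0.788 to 3 decimal places.

0.788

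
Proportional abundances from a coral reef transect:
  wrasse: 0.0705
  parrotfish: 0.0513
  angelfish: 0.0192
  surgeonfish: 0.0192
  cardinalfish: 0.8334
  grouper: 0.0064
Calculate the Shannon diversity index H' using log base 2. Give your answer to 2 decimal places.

0.97

Each pᵢ log₂ pᵢ term (working shown to 4 dp, full precision carried): 0.0705×(-3.8262)=-0.2697, 0.0513×(-4.2849)=-0.2198, 0.0192×(-5.7027)=-0.1095, 0.0192×(-5.7027)=-0.1095, 0.8334×(-0.2629)=-0.2191, 0.0064×(-7.2877)=-0.0466.
Sum = -0.9743, so H' = 0.97.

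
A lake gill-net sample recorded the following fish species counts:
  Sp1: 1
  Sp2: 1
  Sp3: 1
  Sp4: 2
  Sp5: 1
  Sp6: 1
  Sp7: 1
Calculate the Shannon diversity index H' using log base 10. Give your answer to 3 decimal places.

0.828

Total N = 1+1+1+2+1+1+1 = 8, so the proportions are 0.125, 0.125, 0.125, 0.25, 0.125, 0.125, 0.125 (working shown to 5 dp, full precision carried).
Each pᵢ log₁₀ pᵢ term: 0.125×(-0.90309)=-0.11289, 0.125×(-0.90309)=-0.11289, 0.125×(-0.90309)=-0.11289, 0.25×(-0.60206)=-0.15051, 0.125×(-0.90309)=-0.11289, 0.125×(-0.90309)=-0.11289, 0.125×(-0.90309)=-0.11289.
Sum = -0.82783, so H' = 0.828.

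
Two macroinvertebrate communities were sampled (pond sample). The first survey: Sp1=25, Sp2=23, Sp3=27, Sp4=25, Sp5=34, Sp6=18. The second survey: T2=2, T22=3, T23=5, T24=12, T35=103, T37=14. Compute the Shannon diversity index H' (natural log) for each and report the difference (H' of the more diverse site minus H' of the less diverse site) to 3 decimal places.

0.846

The first survey: N=152, proportions 0.16447, 0.15132, 0.17763, 0.16447, 0.22368, 0.11842, giving H' = 1.77407 (working shown to 5 dp, full precision carried).
The second survey: N=139, proportions 0.01439, 0.02158, 0.03597, 0.08633, 0.74101, 0.10072, giving H' = 0.92820.
Difference = |1.77407 − 0.92820| = 0.84587, i.e. 0.846 to 3 decimal places.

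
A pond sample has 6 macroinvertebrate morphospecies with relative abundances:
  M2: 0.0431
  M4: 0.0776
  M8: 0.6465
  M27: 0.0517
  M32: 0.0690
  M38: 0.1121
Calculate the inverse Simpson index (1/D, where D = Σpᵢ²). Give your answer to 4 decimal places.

2.2429

D = 0.0431² + 0.0776² + 0.6465² + 0.0517² + 0.069² + 0.1121² = 0.0018576 + 0.0060218 + 0.4179622 + 0.0026729 + 0.0047610 + 0.0125664 = 0.4458419 (working shown to 7 dp, full precision carried).
So 1/D = 2.242947, i.e. 2.2429 to 4 decimal places.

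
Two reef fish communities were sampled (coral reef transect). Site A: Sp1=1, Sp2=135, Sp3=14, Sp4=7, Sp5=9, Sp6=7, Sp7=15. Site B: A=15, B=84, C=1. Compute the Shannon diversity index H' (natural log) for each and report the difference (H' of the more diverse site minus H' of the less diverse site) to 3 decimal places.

0.574

Site A: N=188, proportions 0.00532, 0.71809, 0.07447, 0.03723, 0.04787, 0.03723, 0.07979, giving H' = 1.05135 (working shown to 5 dp, full precision carried).
Site B: N=100, proportions 0.15, 0.84, 0.01, giving H' = 0.47708.
Difference = |1.05135 − 0.47708| = 0.57427, i.e. 0.574 to 3 decimal places.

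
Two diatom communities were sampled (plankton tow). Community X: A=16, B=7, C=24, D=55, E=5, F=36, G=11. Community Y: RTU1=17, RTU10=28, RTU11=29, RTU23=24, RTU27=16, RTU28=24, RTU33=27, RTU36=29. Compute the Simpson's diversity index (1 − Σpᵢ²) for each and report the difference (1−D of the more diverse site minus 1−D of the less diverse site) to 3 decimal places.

0.096

Community X: N=154, proportions 0.1039, 0.04545, 0.15584, 0.35714, 0.03247, 0.23377, 0.07143, giving 1−D = 0.77450 (working shown to 5 dp, full precision carried).
Community Y: N=194, proportions 0.08763, 0.14433, 0.14948, 0.12371, 0.08247, 0.12371, 0.13918, 0.14948, giving 1−D = 0.87002.
Difference = |0.77450 − 0.87002| = 0.09552, i.e. 0.096 to 3 decimal places.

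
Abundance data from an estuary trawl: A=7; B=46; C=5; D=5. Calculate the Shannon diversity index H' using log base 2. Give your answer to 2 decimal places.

1.26

Total N = 7+46+5+5 = 63, so the proportions are 0.1111, 0.7302, 0.0794, 0.0794 (working shown to 4 dp, full precision carried).
Each pᵢ log₂ pᵢ term: 0.1111×(-3.1699)=-0.3522, 0.7302×(-0.4537)=-0.3313, 0.0794×(-3.6554)=-0.2901, 0.0794×(-3.6554)=-0.2901.
Sum = -1.2637, so H' = 1.26.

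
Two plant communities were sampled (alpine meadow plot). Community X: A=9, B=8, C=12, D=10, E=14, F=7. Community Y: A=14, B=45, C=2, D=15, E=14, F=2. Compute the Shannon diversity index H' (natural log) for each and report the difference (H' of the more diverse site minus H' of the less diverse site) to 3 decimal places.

Community X: N=60, proportions 0.15, 0.133333, 0.2, 0.166667, 0.233333, 0.116667, giving H' = 1.763954 (working shown to 6 dp, full precision carried).
Community Y: N=92, proportions 0.152174, 0.48913, 0.021739, 0.163043, 0.152174, 0.021739, giving H' = 1.384976.
Difference = |1.763954 − 1.384976| = 0.378978, i.e. 0.379 to 3 decimal places.

0.379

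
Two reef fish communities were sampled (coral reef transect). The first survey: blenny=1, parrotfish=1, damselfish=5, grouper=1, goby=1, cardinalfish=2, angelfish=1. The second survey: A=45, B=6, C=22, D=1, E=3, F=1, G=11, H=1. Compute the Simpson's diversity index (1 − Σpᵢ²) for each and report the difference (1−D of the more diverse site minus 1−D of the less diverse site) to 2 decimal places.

The first survey: N=12, proportions 0.0833, 0.0833, 0.4167, 0.0833, 0.0833, 0.1667, 0.0833, giving 1−D = 0.7639 (working shown to 4 dp, full precision carried).
The second survey: N=90, proportions 0.5, 0.0667, 0.2444, 0.0111, 0.0333, 0.0111, 0.1222, 0.0111, giving 1−D = 0.6694.
Difference = |0.7639 − 0.6694| = 0.0945, i.e. 0.09 to 2 decimal places.

0.09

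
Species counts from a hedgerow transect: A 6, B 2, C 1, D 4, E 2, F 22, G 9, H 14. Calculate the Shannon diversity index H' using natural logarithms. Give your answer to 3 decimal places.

Total N = 6+2+1+4+2+22+9+14 = 60, so the proportions are 0.1, 0.03333, 0.01667, 0.06667, 0.03333, 0.36667, 0.15, 0.23333 (working shown to 5 dp, full precision carried).
Each pᵢ ln pᵢ term: 0.1×(-2.30259)=-0.23026, 0.03333×(-3.40120)=-0.11337, 0.01667×(-4.09434)=-0.06824, 0.06667×(-2.70805)=-0.18054, 0.03333×(-3.40120)=-0.11337, 0.36667×(-1.00330)=-0.36788, 0.15×(-1.89712)=-0.28457, 0.23333×(-1.45529)=-0.33957.
Sum = -1.69779, so H' = 1.698.

1.698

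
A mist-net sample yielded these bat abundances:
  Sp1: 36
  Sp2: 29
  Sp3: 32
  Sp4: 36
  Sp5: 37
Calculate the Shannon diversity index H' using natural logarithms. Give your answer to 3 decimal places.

Total N = 36+29+32+36+37 = 170, so the proportions are 0.21176, 0.17059, 0.18824, 0.21176, 0.21765 (working shown to 5 dp, full precision carried).
Each pᵢ ln pᵢ term: 0.21176×(-1.55228)=-0.32872, 0.17059×(-1.76850)=-0.30169, 0.18824×(-1.67006)=-0.31436, 0.21176×(-1.55228)=-0.32872, 0.21765×(-1.52488)=-0.33189.
Sum = -1.60537, so H' = 1.605.

1.605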